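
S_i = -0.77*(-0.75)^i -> [-0.77, 0.58, -0.43, 0.32, -0.24]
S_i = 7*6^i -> [7, 42, 252, 1512, 9072]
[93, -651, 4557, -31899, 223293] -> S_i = 93*-7^i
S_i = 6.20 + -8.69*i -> [6.2, -2.49, -11.18, -19.87, -28.56]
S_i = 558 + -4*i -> [558, 554, 550, 546, 542]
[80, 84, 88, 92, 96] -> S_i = 80 + 4*i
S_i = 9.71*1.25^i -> [9.71, 12.14, 15.17, 18.96, 23.71]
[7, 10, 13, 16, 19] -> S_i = 7 + 3*i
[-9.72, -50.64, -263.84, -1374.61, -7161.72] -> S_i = -9.72*5.21^i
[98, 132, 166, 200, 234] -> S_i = 98 + 34*i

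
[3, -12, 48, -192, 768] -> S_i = 3*-4^i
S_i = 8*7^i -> [8, 56, 392, 2744, 19208]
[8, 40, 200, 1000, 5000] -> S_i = 8*5^i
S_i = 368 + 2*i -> [368, 370, 372, 374, 376]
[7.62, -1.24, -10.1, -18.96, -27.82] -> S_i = 7.62 + -8.86*i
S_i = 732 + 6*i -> [732, 738, 744, 750, 756]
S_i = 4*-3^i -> [4, -12, 36, -108, 324]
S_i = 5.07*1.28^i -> [5.07, 6.49, 8.31, 10.63, 13.61]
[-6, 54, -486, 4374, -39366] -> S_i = -6*-9^i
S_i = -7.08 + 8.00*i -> [-7.08, 0.92, 8.92, 16.92, 24.92]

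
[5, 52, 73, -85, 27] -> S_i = Random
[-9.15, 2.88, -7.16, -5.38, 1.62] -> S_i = Random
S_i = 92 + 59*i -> [92, 151, 210, 269, 328]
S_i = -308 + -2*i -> [-308, -310, -312, -314, -316]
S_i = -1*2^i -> [-1, -2, -4, -8, -16]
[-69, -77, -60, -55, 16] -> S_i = Random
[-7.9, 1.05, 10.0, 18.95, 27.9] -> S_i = -7.90 + 8.95*i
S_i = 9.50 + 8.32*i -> [9.5, 17.82, 26.14, 34.46, 42.78]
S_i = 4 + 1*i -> [4, 5, 6, 7, 8]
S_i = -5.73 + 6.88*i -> [-5.73, 1.15, 8.03, 14.91, 21.79]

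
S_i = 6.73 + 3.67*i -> [6.73, 10.4, 14.07, 17.74, 21.41]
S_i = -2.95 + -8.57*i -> [-2.95, -11.52, -20.09, -28.66, -37.23]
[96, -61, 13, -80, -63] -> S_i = Random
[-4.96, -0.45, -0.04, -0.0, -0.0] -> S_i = -4.96*0.09^i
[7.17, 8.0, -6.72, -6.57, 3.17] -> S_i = Random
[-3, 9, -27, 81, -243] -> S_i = -3*-3^i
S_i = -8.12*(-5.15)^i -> [-8.12, 41.82, -215.36, 1109.12, -5711.96]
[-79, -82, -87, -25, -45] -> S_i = Random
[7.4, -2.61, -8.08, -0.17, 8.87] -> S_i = Random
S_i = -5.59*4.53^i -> [-5.59, -25.32, -114.71, -519.64, -2353.99]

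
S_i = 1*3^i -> [1, 3, 9, 27, 81]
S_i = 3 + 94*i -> [3, 97, 191, 285, 379]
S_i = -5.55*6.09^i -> [-5.55, -33.8, -205.84, -1253.56, -7634.18]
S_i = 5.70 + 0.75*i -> [5.7, 6.45, 7.2, 7.95, 8.7]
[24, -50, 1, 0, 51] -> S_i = Random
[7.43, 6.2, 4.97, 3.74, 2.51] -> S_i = 7.43 + -1.23*i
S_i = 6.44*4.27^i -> [6.44, 27.5, 117.42, 501.38, 2140.9]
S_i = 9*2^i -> [9, 18, 36, 72, 144]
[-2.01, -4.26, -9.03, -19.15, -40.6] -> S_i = -2.01*2.12^i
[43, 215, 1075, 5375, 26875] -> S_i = 43*5^i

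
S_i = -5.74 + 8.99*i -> [-5.74, 3.25, 12.24, 21.23, 30.22]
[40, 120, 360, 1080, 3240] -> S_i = 40*3^i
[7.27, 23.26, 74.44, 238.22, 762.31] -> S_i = 7.27*3.20^i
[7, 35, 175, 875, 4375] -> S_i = 7*5^i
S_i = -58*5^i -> [-58, -290, -1450, -7250, -36250]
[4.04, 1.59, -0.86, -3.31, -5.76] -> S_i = 4.04 + -2.45*i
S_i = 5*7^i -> [5, 35, 245, 1715, 12005]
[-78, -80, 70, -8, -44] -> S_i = Random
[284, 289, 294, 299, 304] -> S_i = 284 + 5*i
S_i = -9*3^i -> [-9, -27, -81, -243, -729]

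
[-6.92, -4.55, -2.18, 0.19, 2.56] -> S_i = -6.92 + 2.37*i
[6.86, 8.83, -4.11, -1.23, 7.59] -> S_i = Random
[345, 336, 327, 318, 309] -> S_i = 345 + -9*i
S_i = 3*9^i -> [3, 27, 243, 2187, 19683]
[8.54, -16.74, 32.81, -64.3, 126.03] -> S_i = 8.54*(-1.96)^i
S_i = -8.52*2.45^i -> [-8.52, -20.87, -51.14, -125.3, -306.98]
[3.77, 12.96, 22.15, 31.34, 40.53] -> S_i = 3.77 + 9.19*i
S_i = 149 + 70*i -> [149, 219, 289, 359, 429]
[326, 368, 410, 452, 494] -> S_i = 326 + 42*i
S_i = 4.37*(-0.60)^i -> [4.37, -2.62, 1.57, -0.94, 0.57]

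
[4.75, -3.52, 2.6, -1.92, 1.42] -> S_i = 4.75*(-0.74)^i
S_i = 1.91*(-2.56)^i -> [1.91, -4.89, 12.52, -32.04, 82.03]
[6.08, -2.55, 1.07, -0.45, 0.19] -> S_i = 6.08*(-0.42)^i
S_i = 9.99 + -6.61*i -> [9.99, 3.38, -3.23, -9.84, -16.45]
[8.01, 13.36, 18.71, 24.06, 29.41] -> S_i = 8.01 + 5.35*i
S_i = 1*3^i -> [1, 3, 9, 27, 81]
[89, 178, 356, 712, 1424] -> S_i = 89*2^i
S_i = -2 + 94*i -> [-2, 92, 186, 280, 374]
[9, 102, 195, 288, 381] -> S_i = 9 + 93*i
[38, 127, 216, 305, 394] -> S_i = 38 + 89*i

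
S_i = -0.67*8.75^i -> [-0.67, -5.86, -51.3, -448.85, -3927.42]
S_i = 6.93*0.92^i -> [6.93, 6.38, 5.87, 5.4, 4.96]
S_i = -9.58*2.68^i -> [-9.58, -25.67, -68.81, -184.4, -494.2]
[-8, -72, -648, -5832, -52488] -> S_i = -8*9^i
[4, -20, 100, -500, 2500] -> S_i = 4*-5^i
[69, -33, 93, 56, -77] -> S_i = Random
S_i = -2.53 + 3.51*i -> [-2.53, 0.98, 4.49, 8.0, 11.51]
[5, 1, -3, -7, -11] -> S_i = 5 + -4*i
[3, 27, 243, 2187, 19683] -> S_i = 3*9^i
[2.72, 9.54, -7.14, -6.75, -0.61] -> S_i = Random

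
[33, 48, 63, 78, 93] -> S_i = 33 + 15*i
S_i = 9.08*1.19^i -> [9.08, 10.81, 12.86, 15.3, 18.21]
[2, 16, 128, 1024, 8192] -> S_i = 2*8^i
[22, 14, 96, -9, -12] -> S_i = Random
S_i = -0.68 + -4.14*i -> [-0.68, -4.82, -8.96, -13.1, -17.24]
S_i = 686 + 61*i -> [686, 747, 808, 869, 930]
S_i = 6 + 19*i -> [6, 25, 44, 63, 82]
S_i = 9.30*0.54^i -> [9.3, 5.02, 2.71, 1.46, 0.79]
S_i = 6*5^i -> [6, 30, 150, 750, 3750]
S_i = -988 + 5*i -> [-988, -983, -978, -973, -968]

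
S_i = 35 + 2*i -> [35, 37, 39, 41, 43]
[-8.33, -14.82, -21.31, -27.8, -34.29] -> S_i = -8.33 + -6.49*i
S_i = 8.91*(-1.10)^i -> [8.91, -9.8, 10.78, -11.86, 13.05]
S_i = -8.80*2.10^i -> [-8.8, -18.48, -38.81, -81.5, -171.14]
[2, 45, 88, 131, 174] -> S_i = 2 + 43*i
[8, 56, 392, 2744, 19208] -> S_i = 8*7^i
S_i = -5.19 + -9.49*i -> [-5.19, -14.68, -24.17, -33.66, -43.15]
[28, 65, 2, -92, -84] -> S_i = Random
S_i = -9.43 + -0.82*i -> [-9.43, -10.25, -11.07, -11.89, -12.71]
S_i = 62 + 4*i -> [62, 66, 70, 74, 78]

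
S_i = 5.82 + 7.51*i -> [5.82, 13.33, 20.84, 28.35, 35.86]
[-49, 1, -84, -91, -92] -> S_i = Random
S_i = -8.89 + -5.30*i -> [-8.89, -14.19, -19.49, -24.79, -30.09]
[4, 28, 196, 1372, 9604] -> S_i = 4*7^i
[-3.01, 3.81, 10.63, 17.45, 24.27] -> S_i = -3.01 + 6.82*i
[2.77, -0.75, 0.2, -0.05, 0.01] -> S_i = 2.77*(-0.27)^i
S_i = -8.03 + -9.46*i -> [-8.03, -17.49, -26.95, -36.41, -45.87]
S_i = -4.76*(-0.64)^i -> [-4.76, 3.05, -1.95, 1.25, -0.8]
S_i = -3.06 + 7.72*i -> [-3.06, 4.66, 12.38, 20.1, 27.82]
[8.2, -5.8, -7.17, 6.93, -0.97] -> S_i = Random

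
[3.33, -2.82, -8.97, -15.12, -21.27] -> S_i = 3.33 + -6.15*i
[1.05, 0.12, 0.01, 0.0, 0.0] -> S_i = 1.05*0.11^i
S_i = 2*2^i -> [2, 4, 8, 16, 32]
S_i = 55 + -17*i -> [55, 38, 21, 4, -13]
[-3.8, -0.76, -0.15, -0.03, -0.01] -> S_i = -3.80*0.20^i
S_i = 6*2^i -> [6, 12, 24, 48, 96]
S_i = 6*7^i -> [6, 42, 294, 2058, 14406]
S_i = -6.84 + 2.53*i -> [-6.84, -4.31, -1.78, 0.75, 3.28]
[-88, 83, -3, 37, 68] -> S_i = Random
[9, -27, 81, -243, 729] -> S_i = 9*-3^i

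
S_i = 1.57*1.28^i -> [1.57, 2.01, 2.57, 3.29, 4.21]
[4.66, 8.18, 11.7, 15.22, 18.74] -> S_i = 4.66 + 3.52*i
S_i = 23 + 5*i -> [23, 28, 33, 38, 43]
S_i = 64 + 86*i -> [64, 150, 236, 322, 408]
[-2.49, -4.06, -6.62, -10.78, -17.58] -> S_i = -2.49*1.63^i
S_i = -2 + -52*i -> [-2, -54, -106, -158, -210]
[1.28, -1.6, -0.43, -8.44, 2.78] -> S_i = Random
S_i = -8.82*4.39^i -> [-8.82, -38.72, -169.98, -746.21, -3275.87]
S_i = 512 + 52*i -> [512, 564, 616, 668, 720]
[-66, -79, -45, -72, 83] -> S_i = Random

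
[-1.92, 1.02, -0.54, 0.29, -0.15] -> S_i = -1.92*(-0.53)^i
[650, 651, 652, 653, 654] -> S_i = 650 + 1*i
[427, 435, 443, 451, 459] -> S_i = 427 + 8*i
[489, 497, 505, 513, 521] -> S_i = 489 + 8*i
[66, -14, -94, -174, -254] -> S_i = 66 + -80*i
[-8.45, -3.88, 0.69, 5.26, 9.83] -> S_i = -8.45 + 4.57*i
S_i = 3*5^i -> [3, 15, 75, 375, 1875]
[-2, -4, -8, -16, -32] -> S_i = -2*2^i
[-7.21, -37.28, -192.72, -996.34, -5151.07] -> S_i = -7.21*5.17^i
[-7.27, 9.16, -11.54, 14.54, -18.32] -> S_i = -7.27*(-1.26)^i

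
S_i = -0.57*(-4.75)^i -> [-0.57, 2.71, -12.86, 61.09, -290.17]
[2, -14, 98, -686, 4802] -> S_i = 2*-7^i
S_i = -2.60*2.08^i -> [-2.6, -5.41, -11.25, -23.4, -48.67]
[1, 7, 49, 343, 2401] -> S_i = 1*7^i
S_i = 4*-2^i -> [4, -8, 16, -32, 64]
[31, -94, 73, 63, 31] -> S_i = Random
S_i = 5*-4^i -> [5, -20, 80, -320, 1280]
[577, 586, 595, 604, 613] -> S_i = 577 + 9*i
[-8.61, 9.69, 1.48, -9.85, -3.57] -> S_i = Random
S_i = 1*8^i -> [1, 8, 64, 512, 4096]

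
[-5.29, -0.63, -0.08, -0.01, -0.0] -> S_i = -5.29*0.12^i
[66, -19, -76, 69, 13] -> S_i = Random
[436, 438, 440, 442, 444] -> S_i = 436 + 2*i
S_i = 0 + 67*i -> [0, 67, 134, 201, 268]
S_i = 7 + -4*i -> [7, 3, -1, -5, -9]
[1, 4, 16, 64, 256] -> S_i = 1*4^i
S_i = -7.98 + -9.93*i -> [-7.98, -17.91, -27.84, -37.77, -47.7]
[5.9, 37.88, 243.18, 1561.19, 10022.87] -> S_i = 5.90*6.42^i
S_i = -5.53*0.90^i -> [-5.53, -4.98, -4.48, -4.03, -3.63]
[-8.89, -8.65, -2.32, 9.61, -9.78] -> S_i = Random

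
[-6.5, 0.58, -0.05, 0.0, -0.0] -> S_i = -6.50*(-0.09)^i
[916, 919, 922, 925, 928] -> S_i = 916 + 3*i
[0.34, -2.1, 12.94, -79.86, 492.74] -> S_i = 0.34*(-6.17)^i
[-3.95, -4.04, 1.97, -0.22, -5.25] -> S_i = Random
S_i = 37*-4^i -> [37, -148, 592, -2368, 9472]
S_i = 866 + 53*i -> [866, 919, 972, 1025, 1078]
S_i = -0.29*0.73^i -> [-0.29, -0.21, -0.15, -0.11, -0.08]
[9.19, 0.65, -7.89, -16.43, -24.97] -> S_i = 9.19 + -8.54*i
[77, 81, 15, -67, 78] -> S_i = Random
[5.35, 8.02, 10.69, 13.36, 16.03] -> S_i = 5.35 + 2.67*i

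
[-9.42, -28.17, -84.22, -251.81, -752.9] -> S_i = -9.42*2.99^i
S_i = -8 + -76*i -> [-8, -84, -160, -236, -312]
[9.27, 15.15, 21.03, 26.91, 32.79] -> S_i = 9.27 + 5.88*i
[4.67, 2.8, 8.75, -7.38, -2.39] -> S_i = Random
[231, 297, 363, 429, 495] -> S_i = 231 + 66*i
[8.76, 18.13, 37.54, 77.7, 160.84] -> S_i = 8.76*2.07^i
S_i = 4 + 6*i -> [4, 10, 16, 22, 28]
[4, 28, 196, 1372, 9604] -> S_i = 4*7^i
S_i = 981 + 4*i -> [981, 985, 989, 993, 997]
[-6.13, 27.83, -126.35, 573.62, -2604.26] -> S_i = -6.13*(-4.54)^i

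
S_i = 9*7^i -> [9, 63, 441, 3087, 21609]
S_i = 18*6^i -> [18, 108, 648, 3888, 23328]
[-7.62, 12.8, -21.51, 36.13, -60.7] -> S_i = -7.62*(-1.68)^i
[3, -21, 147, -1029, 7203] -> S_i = 3*-7^i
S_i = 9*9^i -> [9, 81, 729, 6561, 59049]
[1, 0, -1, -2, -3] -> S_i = 1 + -1*i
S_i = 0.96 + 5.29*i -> [0.96, 6.25, 11.54, 16.83, 22.12]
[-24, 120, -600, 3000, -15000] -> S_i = -24*-5^i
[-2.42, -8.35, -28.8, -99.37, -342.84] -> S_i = -2.42*3.45^i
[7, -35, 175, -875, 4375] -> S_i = 7*-5^i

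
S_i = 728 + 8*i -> [728, 736, 744, 752, 760]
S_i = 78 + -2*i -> [78, 76, 74, 72, 70]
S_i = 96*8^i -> [96, 768, 6144, 49152, 393216]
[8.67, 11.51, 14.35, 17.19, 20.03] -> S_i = 8.67 + 2.84*i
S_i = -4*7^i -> [-4, -28, -196, -1372, -9604]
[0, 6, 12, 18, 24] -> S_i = 0 + 6*i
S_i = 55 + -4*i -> [55, 51, 47, 43, 39]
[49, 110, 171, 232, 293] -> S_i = 49 + 61*i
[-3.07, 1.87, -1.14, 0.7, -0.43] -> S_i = -3.07*(-0.61)^i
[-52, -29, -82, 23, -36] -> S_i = Random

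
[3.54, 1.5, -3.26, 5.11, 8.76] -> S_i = Random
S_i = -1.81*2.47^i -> [-1.81, -4.47, -11.04, -27.28, -67.37]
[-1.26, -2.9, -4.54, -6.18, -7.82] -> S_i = -1.26 + -1.64*i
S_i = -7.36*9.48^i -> [-7.36, -69.77, -661.45, -6270.51, -59444.43]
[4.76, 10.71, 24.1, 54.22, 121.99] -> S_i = 4.76*2.25^i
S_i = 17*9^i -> [17, 153, 1377, 12393, 111537]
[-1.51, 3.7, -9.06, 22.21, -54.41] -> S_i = -1.51*(-2.45)^i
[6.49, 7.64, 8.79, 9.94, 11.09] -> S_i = 6.49 + 1.15*i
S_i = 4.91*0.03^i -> [4.91, 0.15, 0.0, 0.0, 0.0]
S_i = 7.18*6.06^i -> [7.18, 43.51, 263.68, 1597.87, 9683.11]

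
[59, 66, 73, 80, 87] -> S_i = 59 + 7*i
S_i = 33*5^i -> [33, 165, 825, 4125, 20625]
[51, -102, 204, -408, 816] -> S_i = 51*-2^i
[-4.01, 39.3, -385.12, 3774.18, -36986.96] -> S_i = -4.01*(-9.80)^i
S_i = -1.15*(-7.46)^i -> [-1.15, 8.58, -64.0, 477.44, -3561.67]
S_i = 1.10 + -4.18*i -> [1.1, -3.08, -7.26, -11.44, -15.62]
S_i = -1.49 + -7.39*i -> [-1.49, -8.88, -16.27, -23.66, -31.05]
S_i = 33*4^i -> [33, 132, 528, 2112, 8448]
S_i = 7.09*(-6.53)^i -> [7.09, -46.3, 302.32, -1974.18, 12891.37]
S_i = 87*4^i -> [87, 348, 1392, 5568, 22272]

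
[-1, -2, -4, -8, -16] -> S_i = -1*2^i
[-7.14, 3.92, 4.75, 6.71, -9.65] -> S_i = Random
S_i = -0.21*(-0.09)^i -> [-0.21, 0.02, -0.0, 0.0, -0.0]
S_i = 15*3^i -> [15, 45, 135, 405, 1215]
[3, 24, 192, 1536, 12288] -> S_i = 3*8^i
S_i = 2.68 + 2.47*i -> [2.68, 5.15, 7.62, 10.09, 12.56]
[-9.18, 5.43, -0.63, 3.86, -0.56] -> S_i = Random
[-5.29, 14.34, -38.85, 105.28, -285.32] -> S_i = -5.29*(-2.71)^i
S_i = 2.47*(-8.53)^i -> [2.47, -21.07, 179.72, -1533.01, 13076.55]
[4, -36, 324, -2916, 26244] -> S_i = 4*-9^i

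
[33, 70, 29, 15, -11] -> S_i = Random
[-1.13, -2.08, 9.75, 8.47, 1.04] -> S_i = Random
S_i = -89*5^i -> [-89, -445, -2225, -11125, -55625]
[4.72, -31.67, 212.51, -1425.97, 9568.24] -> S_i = 4.72*(-6.71)^i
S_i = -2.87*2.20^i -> [-2.87, -6.31, -13.89, -30.56, -67.23]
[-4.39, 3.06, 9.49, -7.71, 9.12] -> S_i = Random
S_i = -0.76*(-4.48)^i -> [-0.76, 3.4, -15.25, 68.34, -306.14]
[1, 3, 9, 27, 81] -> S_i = 1*3^i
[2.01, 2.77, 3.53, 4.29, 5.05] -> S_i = 2.01 + 0.76*i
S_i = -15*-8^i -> [-15, 120, -960, 7680, -61440]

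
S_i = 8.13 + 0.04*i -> [8.13, 8.17, 8.21, 8.25, 8.29]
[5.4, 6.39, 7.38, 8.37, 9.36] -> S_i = 5.40 + 0.99*i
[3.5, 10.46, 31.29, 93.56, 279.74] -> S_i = 3.50*2.99^i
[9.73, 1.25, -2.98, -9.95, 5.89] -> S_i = Random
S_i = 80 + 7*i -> [80, 87, 94, 101, 108]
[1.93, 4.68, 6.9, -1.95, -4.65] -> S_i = Random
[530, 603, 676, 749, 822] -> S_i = 530 + 73*i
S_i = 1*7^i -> [1, 7, 49, 343, 2401]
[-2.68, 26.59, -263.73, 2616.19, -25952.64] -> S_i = -2.68*(-9.92)^i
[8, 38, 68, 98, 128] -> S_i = 8 + 30*i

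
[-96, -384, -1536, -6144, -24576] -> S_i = -96*4^i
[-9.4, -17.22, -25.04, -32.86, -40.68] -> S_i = -9.40 + -7.82*i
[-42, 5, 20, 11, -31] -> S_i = Random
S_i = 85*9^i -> [85, 765, 6885, 61965, 557685]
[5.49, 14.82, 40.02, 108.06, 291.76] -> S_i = 5.49*2.70^i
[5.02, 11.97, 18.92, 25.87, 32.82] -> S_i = 5.02 + 6.95*i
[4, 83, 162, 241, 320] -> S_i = 4 + 79*i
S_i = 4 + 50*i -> [4, 54, 104, 154, 204]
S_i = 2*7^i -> [2, 14, 98, 686, 4802]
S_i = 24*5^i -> [24, 120, 600, 3000, 15000]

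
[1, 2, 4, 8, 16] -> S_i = 1*2^i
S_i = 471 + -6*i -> [471, 465, 459, 453, 447]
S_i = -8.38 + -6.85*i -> [-8.38, -15.23, -22.08, -28.93, -35.78]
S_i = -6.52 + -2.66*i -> [-6.52, -9.18, -11.84, -14.5, -17.16]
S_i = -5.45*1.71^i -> [-5.45, -9.32, -15.94, -27.25, -46.6]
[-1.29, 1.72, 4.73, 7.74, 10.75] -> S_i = -1.29 + 3.01*i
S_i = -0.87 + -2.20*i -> [-0.87, -3.07, -5.27, -7.47, -9.67]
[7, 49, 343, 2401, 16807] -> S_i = 7*7^i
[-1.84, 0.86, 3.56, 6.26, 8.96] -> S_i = -1.84 + 2.70*i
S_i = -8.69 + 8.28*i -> [-8.69, -0.41, 7.87, 16.15, 24.43]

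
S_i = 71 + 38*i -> [71, 109, 147, 185, 223]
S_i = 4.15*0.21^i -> [4.15, 0.87, 0.18, 0.04, 0.01]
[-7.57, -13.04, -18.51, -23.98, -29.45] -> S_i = -7.57 + -5.47*i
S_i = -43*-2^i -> [-43, 86, -172, 344, -688]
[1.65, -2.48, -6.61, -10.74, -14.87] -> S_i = 1.65 + -4.13*i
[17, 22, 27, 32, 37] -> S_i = 17 + 5*i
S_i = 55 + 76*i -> [55, 131, 207, 283, 359]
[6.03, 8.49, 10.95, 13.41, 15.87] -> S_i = 6.03 + 2.46*i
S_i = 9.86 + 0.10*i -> [9.86, 9.96, 10.06, 10.16, 10.26]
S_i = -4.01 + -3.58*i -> [-4.01, -7.59, -11.17, -14.75, -18.33]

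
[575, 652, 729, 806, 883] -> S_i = 575 + 77*i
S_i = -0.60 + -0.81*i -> [-0.6, -1.41, -2.22, -3.03, -3.84]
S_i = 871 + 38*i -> [871, 909, 947, 985, 1023]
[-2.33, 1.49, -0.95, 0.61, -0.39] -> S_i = -2.33*(-0.64)^i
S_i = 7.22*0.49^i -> [7.22, 3.54, 1.73, 0.85, 0.42]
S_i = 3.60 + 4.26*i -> [3.6, 7.86, 12.12, 16.38, 20.64]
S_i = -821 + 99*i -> [-821, -722, -623, -524, -425]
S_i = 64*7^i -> [64, 448, 3136, 21952, 153664]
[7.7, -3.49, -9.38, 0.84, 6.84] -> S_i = Random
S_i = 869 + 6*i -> [869, 875, 881, 887, 893]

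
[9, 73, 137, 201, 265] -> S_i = 9 + 64*i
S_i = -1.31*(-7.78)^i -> [-1.31, 10.19, -79.29, 616.89, -4799.43]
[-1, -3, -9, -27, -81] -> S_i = -1*3^i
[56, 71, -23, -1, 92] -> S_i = Random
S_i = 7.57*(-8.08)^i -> [7.57, -61.17, 494.22, -3993.28, 32265.72]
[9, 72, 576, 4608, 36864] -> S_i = 9*8^i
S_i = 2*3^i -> [2, 6, 18, 54, 162]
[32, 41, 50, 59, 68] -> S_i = 32 + 9*i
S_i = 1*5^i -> [1, 5, 25, 125, 625]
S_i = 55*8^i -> [55, 440, 3520, 28160, 225280]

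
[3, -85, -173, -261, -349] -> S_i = 3 + -88*i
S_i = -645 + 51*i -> [-645, -594, -543, -492, -441]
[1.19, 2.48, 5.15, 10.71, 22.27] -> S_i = 1.19*2.08^i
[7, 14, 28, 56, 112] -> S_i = 7*2^i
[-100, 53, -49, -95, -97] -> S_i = Random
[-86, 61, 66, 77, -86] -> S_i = Random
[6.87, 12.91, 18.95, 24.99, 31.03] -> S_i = 6.87 + 6.04*i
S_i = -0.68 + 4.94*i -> [-0.68, 4.26, 9.2, 14.14, 19.08]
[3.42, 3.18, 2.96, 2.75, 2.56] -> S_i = 3.42*0.93^i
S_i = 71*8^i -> [71, 568, 4544, 36352, 290816]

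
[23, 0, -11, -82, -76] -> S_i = Random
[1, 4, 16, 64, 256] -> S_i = 1*4^i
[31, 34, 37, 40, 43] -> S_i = 31 + 3*i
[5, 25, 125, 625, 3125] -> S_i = 5*5^i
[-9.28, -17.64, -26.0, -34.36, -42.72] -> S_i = -9.28 + -8.36*i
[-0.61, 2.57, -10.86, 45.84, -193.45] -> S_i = -0.61*(-4.22)^i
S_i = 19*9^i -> [19, 171, 1539, 13851, 124659]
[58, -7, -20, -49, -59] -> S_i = Random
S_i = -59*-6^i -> [-59, 354, -2124, 12744, -76464]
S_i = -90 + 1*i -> [-90, -89, -88, -87, -86]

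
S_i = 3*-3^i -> [3, -9, 27, -81, 243]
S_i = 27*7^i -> [27, 189, 1323, 9261, 64827]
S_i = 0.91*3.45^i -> [0.91, 3.14, 10.83, 37.37, 128.92]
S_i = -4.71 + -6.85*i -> [-4.71, -11.56, -18.41, -25.26, -32.11]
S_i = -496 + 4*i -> [-496, -492, -488, -484, -480]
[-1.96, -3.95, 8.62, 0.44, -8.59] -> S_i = Random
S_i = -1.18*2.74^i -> [-1.18, -3.23, -8.86, -24.27, -66.51]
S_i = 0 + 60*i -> [0, 60, 120, 180, 240]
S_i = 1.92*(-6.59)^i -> [1.92, -12.65, 83.38, -549.49, 3621.12]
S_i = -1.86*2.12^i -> [-1.86, -3.94, -8.36, -17.72, -37.57]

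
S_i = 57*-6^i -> [57, -342, 2052, -12312, 73872]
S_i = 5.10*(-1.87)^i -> [5.1, -9.54, 17.83, -33.35, 62.36]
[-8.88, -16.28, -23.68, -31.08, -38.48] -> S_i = -8.88 + -7.40*i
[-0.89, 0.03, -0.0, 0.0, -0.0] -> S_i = -0.89*(-0.03)^i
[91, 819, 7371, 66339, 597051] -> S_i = 91*9^i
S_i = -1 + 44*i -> [-1, 43, 87, 131, 175]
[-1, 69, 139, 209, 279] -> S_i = -1 + 70*i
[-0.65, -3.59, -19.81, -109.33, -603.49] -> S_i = -0.65*5.52^i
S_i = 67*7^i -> [67, 469, 3283, 22981, 160867]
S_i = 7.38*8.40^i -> [7.38, 61.99, 520.73, 4374.16, 36742.91]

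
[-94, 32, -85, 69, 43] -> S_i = Random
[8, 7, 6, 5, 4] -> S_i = 8 + -1*i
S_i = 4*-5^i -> [4, -20, 100, -500, 2500]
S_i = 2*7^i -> [2, 14, 98, 686, 4802]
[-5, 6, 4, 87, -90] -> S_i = Random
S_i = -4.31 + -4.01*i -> [-4.31, -8.32, -12.33, -16.34, -20.35]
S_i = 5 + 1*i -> [5, 6, 7, 8, 9]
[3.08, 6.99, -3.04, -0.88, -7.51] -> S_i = Random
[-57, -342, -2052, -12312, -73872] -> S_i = -57*6^i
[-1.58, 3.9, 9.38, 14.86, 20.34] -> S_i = -1.58 + 5.48*i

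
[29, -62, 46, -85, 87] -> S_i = Random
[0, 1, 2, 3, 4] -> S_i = 0 + 1*i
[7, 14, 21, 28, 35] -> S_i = 7 + 7*i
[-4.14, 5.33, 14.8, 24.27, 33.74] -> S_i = -4.14 + 9.47*i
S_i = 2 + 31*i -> [2, 33, 64, 95, 126]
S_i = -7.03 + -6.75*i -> [-7.03, -13.78, -20.53, -27.28, -34.03]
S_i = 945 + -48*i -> [945, 897, 849, 801, 753]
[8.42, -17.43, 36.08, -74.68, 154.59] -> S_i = 8.42*(-2.07)^i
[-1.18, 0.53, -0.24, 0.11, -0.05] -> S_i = -1.18*(-0.45)^i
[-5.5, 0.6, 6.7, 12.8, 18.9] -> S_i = -5.50 + 6.10*i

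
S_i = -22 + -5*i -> [-22, -27, -32, -37, -42]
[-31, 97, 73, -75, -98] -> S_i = Random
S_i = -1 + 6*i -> [-1, 5, 11, 17, 23]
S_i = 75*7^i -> [75, 525, 3675, 25725, 180075]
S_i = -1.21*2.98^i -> [-1.21, -3.61, -10.75, -32.02, -95.42]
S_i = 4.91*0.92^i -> [4.91, 4.52, 4.16, 3.82, 3.52]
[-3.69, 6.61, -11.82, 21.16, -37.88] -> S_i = -3.69*(-1.79)^i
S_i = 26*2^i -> [26, 52, 104, 208, 416]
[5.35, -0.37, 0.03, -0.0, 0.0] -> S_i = 5.35*(-0.07)^i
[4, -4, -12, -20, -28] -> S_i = 4 + -8*i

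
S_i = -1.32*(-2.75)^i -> [-1.32, 3.63, -9.98, 27.45, -75.49]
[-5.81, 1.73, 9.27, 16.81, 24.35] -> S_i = -5.81 + 7.54*i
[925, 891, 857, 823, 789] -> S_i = 925 + -34*i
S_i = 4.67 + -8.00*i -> [4.67, -3.33, -11.33, -19.33, -27.33]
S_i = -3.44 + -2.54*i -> [-3.44, -5.98, -8.52, -11.06, -13.6]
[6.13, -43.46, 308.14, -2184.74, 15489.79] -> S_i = 6.13*(-7.09)^i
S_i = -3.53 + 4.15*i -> [-3.53, 0.62, 4.77, 8.92, 13.07]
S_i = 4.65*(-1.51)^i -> [4.65, -7.02, 10.6, -16.01, 24.17]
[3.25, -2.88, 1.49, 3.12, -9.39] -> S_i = Random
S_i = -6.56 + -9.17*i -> [-6.56, -15.73, -24.9, -34.07, -43.24]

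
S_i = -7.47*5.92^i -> [-7.47, -44.22, -261.8, -1549.84, -9175.03]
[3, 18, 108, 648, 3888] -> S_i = 3*6^i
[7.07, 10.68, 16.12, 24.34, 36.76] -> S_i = 7.07*1.51^i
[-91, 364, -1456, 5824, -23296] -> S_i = -91*-4^i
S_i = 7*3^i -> [7, 21, 63, 189, 567]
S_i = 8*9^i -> [8, 72, 648, 5832, 52488]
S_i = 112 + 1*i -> [112, 113, 114, 115, 116]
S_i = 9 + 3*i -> [9, 12, 15, 18, 21]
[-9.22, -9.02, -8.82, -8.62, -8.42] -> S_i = -9.22 + 0.20*i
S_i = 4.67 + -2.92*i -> [4.67, 1.75, -1.17, -4.09, -7.01]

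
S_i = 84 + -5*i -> [84, 79, 74, 69, 64]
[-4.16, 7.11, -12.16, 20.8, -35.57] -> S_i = -4.16*(-1.71)^i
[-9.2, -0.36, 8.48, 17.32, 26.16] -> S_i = -9.20 + 8.84*i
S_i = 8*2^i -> [8, 16, 32, 64, 128]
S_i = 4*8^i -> [4, 32, 256, 2048, 16384]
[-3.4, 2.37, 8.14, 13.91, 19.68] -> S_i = -3.40 + 5.77*i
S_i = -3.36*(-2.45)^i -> [-3.36, 8.23, -20.17, 49.41, -121.06]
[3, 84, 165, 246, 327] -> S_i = 3 + 81*i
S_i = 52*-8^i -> [52, -416, 3328, -26624, 212992]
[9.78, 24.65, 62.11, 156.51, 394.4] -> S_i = 9.78*2.52^i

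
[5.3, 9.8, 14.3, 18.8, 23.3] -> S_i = 5.30 + 4.50*i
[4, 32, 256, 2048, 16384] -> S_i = 4*8^i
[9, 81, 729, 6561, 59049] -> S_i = 9*9^i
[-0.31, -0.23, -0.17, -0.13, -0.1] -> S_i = -0.31*0.75^i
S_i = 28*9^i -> [28, 252, 2268, 20412, 183708]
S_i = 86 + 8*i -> [86, 94, 102, 110, 118]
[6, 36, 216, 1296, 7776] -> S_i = 6*6^i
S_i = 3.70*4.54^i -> [3.7, 16.8, 76.26, 346.23, 1571.9]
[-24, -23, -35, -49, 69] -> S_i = Random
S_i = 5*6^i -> [5, 30, 180, 1080, 6480]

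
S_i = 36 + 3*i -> [36, 39, 42, 45, 48]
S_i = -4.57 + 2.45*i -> [-4.57, -2.12, 0.33, 2.78, 5.23]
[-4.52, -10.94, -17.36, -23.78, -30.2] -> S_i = -4.52 + -6.42*i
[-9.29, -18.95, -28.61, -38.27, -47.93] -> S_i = -9.29 + -9.66*i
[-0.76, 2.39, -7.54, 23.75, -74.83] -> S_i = -0.76*(-3.15)^i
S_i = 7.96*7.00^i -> [7.96, 55.72, 390.04, 2730.28, 19111.96]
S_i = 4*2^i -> [4, 8, 16, 32, 64]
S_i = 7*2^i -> [7, 14, 28, 56, 112]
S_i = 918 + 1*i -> [918, 919, 920, 921, 922]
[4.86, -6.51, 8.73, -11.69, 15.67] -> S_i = 4.86*(-1.34)^i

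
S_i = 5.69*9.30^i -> [5.69, 52.92, 492.13, 4576.79, 42564.16]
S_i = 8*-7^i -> [8, -56, 392, -2744, 19208]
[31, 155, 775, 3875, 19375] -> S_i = 31*5^i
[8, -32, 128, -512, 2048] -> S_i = 8*-4^i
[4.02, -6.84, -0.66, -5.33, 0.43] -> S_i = Random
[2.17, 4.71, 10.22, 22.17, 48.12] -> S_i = 2.17*2.17^i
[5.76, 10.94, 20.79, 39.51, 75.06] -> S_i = 5.76*1.90^i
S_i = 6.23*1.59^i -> [6.23, 9.91, 15.75, 25.04, 39.82]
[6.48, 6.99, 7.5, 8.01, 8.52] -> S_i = 6.48 + 0.51*i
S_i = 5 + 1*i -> [5, 6, 7, 8, 9]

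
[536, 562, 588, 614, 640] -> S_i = 536 + 26*i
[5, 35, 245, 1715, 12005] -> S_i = 5*7^i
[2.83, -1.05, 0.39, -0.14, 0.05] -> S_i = 2.83*(-0.37)^i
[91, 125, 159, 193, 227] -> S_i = 91 + 34*i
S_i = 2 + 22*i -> [2, 24, 46, 68, 90]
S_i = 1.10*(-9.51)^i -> [1.1, -10.46, 99.48, -946.09, 8997.35]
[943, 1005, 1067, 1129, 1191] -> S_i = 943 + 62*i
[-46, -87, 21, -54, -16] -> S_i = Random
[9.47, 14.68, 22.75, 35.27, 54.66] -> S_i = 9.47*1.55^i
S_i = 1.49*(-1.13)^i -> [1.49, -1.68, 1.9, -2.15, 2.43]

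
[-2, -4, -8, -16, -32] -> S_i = -2*2^i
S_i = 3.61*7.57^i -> [3.61, 27.33, 206.87, 1566.01, 11854.7]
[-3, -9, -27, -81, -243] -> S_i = -3*3^i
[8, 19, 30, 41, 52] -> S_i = 8 + 11*i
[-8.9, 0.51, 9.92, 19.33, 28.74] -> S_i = -8.90 + 9.41*i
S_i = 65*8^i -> [65, 520, 4160, 33280, 266240]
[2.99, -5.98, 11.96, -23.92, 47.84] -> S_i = 2.99*(-2.00)^i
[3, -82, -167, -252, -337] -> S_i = 3 + -85*i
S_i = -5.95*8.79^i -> [-5.95, -52.3, -459.72, -4040.95, -35519.96]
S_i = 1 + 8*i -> [1, 9, 17, 25, 33]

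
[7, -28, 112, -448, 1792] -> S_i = 7*-4^i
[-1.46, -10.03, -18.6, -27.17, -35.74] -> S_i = -1.46 + -8.57*i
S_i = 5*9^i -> [5, 45, 405, 3645, 32805]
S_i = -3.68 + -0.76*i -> [-3.68, -4.44, -5.2, -5.96, -6.72]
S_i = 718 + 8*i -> [718, 726, 734, 742, 750]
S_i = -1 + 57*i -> [-1, 56, 113, 170, 227]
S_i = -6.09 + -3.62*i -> [-6.09, -9.71, -13.33, -16.95, -20.57]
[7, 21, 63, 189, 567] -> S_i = 7*3^i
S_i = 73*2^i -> [73, 146, 292, 584, 1168]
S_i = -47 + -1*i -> [-47, -48, -49, -50, -51]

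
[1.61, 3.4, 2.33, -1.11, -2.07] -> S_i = Random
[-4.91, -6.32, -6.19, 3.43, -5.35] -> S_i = Random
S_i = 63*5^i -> [63, 315, 1575, 7875, 39375]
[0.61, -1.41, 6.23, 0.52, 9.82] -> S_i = Random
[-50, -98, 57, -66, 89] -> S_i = Random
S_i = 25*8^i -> [25, 200, 1600, 12800, 102400]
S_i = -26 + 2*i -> [-26, -24, -22, -20, -18]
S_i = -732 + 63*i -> [-732, -669, -606, -543, -480]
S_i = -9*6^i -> [-9, -54, -324, -1944, -11664]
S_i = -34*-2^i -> [-34, 68, -136, 272, -544]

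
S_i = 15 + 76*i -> [15, 91, 167, 243, 319]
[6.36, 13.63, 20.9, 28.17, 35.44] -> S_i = 6.36 + 7.27*i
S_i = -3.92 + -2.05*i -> [-3.92, -5.97, -8.02, -10.07, -12.12]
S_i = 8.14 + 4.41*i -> [8.14, 12.55, 16.96, 21.37, 25.78]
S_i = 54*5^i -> [54, 270, 1350, 6750, 33750]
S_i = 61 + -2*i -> [61, 59, 57, 55, 53]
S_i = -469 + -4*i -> [-469, -473, -477, -481, -485]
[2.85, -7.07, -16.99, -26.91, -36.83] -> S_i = 2.85 + -9.92*i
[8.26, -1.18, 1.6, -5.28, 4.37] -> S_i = Random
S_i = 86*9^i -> [86, 774, 6966, 62694, 564246]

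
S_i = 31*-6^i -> [31, -186, 1116, -6696, 40176]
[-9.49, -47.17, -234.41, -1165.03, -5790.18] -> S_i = -9.49*4.97^i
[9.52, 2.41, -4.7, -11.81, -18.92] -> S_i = 9.52 + -7.11*i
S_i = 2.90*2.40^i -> [2.9, 6.96, 16.7, 40.09, 96.22]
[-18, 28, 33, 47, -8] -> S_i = Random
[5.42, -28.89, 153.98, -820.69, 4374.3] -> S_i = 5.42*(-5.33)^i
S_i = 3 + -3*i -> [3, 0, -3, -6, -9]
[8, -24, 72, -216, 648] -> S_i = 8*-3^i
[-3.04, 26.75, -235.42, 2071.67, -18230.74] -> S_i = -3.04*(-8.80)^i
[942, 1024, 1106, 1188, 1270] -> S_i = 942 + 82*i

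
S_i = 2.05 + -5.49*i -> [2.05, -3.44, -8.93, -14.42, -19.91]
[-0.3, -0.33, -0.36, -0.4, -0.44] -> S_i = -0.30*1.10^i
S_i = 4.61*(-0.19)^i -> [4.61, -0.88, 0.17, -0.03, 0.01]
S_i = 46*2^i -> [46, 92, 184, 368, 736]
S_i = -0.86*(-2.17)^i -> [-0.86, 1.87, -4.05, 8.79, -19.07]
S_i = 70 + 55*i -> [70, 125, 180, 235, 290]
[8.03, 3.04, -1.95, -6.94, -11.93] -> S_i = 8.03 + -4.99*i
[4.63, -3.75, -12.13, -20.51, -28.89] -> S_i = 4.63 + -8.38*i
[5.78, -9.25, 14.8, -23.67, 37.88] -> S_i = 5.78*(-1.60)^i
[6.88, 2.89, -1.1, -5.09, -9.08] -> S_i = 6.88 + -3.99*i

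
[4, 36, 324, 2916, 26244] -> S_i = 4*9^i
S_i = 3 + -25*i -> [3, -22, -47, -72, -97]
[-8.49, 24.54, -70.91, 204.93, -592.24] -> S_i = -8.49*(-2.89)^i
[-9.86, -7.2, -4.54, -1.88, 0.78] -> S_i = -9.86 + 2.66*i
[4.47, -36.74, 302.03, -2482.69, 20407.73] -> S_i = 4.47*(-8.22)^i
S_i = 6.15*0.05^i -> [6.15, 0.31, 0.02, 0.0, 0.0]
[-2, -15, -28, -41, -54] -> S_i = -2 + -13*i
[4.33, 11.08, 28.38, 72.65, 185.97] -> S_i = 4.33*2.56^i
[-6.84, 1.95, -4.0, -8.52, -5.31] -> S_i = Random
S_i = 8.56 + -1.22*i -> [8.56, 7.34, 6.12, 4.9, 3.68]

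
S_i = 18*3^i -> [18, 54, 162, 486, 1458]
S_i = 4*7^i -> [4, 28, 196, 1372, 9604]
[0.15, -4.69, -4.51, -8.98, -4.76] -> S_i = Random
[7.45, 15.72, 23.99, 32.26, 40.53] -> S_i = 7.45 + 8.27*i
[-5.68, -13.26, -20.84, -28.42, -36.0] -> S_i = -5.68 + -7.58*i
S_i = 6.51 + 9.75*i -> [6.51, 16.26, 26.01, 35.76, 45.51]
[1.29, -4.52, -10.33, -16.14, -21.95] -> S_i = 1.29 + -5.81*i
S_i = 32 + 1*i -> [32, 33, 34, 35, 36]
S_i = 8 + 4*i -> [8, 12, 16, 20, 24]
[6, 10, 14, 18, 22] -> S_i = 6 + 4*i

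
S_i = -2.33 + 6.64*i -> [-2.33, 4.31, 10.95, 17.59, 24.23]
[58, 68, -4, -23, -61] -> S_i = Random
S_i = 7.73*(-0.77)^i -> [7.73, -5.95, 4.58, -3.53, 2.72]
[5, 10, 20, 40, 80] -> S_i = 5*2^i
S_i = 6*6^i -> [6, 36, 216, 1296, 7776]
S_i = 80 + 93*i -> [80, 173, 266, 359, 452]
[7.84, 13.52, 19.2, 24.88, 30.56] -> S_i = 7.84 + 5.68*i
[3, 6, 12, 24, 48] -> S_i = 3*2^i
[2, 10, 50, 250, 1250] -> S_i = 2*5^i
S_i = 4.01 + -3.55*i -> [4.01, 0.46, -3.09, -6.64, -10.19]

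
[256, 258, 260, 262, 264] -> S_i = 256 + 2*i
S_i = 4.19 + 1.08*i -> [4.19, 5.27, 6.35, 7.43, 8.51]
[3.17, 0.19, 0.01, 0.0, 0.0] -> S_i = 3.17*0.06^i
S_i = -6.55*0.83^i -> [-6.55, -5.44, -4.51, -3.75, -3.11]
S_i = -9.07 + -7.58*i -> [-9.07, -16.65, -24.23, -31.81, -39.39]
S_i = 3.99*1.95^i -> [3.99, 7.78, 15.17, 29.59, 57.69]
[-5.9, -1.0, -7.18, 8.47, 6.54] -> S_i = Random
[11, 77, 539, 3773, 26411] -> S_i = 11*7^i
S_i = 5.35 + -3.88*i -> [5.35, 1.47, -2.41, -6.29, -10.17]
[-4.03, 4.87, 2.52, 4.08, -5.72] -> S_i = Random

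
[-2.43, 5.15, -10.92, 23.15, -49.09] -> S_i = -2.43*(-2.12)^i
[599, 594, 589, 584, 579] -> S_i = 599 + -5*i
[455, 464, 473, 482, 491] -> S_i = 455 + 9*i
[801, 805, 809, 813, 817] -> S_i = 801 + 4*i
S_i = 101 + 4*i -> [101, 105, 109, 113, 117]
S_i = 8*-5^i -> [8, -40, 200, -1000, 5000]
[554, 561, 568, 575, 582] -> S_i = 554 + 7*i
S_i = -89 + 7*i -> [-89, -82, -75, -68, -61]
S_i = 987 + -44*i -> [987, 943, 899, 855, 811]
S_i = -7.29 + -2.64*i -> [-7.29, -9.93, -12.57, -15.21, -17.85]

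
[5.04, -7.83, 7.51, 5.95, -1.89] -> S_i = Random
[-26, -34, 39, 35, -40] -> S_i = Random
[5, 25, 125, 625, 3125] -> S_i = 5*5^i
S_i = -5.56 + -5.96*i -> [-5.56, -11.52, -17.48, -23.44, -29.4]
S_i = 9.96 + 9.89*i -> [9.96, 19.85, 29.74, 39.63, 49.52]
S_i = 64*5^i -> [64, 320, 1600, 8000, 40000]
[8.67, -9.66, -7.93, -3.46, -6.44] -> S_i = Random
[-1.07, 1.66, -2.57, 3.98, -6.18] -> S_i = -1.07*(-1.55)^i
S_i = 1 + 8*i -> [1, 9, 17, 25, 33]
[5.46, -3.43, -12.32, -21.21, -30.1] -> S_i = 5.46 + -8.89*i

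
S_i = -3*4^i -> [-3, -12, -48, -192, -768]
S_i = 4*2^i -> [4, 8, 16, 32, 64]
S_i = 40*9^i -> [40, 360, 3240, 29160, 262440]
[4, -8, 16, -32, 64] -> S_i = 4*-2^i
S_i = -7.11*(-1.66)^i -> [-7.11, 11.8, -19.59, 32.52, -53.99]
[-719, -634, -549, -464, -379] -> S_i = -719 + 85*i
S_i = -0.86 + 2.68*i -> [-0.86, 1.82, 4.5, 7.18, 9.86]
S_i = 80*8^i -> [80, 640, 5120, 40960, 327680]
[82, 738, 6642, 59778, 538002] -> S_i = 82*9^i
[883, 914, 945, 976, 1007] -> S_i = 883 + 31*i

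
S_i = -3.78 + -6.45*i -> [-3.78, -10.23, -16.68, -23.13, -29.58]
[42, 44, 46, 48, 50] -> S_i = 42 + 2*i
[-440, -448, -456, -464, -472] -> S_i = -440 + -8*i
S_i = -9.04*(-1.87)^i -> [-9.04, 16.9, -31.61, 59.11, -110.54]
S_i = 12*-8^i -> [12, -96, 768, -6144, 49152]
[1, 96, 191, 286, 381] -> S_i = 1 + 95*i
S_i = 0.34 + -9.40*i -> [0.34, -9.06, -18.46, -27.86, -37.26]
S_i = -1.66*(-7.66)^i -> [-1.66, 12.72, -97.4, 746.1, -5715.09]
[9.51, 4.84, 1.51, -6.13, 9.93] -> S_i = Random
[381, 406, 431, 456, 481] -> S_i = 381 + 25*i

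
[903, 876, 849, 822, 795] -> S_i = 903 + -27*i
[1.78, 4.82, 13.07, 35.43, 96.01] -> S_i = 1.78*2.71^i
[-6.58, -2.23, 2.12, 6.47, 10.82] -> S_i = -6.58 + 4.35*i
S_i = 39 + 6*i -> [39, 45, 51, 57, 63]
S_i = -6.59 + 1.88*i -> [-6.59, -4.71, -2.83, -0.95, 0.93]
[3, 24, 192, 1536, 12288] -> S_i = 3*8^i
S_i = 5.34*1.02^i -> [5.34, 5.45, 5.56, 5.67, 5.78]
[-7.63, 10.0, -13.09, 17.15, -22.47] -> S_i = -7.63*(-1.31)^i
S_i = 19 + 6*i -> [19, 25, 31, 37, 43]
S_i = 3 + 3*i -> [3, 6, 9, 12, 15]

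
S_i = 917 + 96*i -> [917, 1013, 1109, 1205, 1301]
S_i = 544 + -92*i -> [544, 452, 360, 268, 176]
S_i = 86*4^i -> [86, 344, 1376, 5504, 22016]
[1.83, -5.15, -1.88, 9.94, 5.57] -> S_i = Random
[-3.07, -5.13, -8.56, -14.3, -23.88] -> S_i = -3.07*1.67^i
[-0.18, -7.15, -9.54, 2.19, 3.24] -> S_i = Random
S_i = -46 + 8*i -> [-46, -38, -30, -22, -14]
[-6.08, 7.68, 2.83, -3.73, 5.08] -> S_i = Random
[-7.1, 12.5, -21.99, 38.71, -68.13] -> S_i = -7.10*(-1.76)^i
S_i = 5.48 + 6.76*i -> [5.48, 12.24, 19.0, 25.76, 32.52]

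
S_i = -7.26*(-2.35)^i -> [-7.26, 17.06, -40.09, 94.22, -221.42]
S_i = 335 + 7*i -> [335, 342, 349, 356, 363]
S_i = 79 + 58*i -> [79, 137, 195, 253, 311]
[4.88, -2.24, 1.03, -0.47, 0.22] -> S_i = 4.88*(-0.46)^i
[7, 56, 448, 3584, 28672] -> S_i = 7*8^i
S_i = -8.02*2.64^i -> [-8.02, -21.17, -55.9, -147.57, -389.57]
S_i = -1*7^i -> [-1, -7, -49, -343, -2401]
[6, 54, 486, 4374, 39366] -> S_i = 6*9^i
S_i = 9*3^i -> [9, 27, 81, 243, 729]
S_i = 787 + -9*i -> [787, 778, 769, 760, 751]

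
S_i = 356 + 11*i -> [356, 367, 378, 389, 400]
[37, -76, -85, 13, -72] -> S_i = Random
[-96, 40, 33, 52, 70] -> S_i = Random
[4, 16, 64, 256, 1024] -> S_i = 4*4^i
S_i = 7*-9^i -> [7, -63, 567, -5103, 45927]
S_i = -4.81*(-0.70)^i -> [-4.81, 3.37, -2.36, 1.65, -1.15]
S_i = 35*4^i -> [35, 140, 560, 2240, 8960]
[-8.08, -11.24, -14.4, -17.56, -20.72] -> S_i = -8.08 + -3.16*i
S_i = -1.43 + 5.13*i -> [-1.43, 3.7, 8.83, 13.96, 19.09]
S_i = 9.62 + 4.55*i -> [9.62, 14.17, 18.72, 23.27, 27.82]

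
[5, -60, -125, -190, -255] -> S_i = 5 + -65*i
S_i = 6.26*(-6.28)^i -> [6.26, -39.31, 246.88, -1550.43, 9736.73]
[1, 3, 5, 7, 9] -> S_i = 1 + 2*i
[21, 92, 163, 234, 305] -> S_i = 21 + 71*i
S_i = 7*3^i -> [7, 21, 63, 189, 567]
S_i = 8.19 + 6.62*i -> [8.19, 14.81, 21.43, 28.05, 34.67]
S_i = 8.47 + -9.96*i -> [8.47, -1.49, -11.45, -21.41, -31.37]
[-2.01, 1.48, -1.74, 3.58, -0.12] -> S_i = Random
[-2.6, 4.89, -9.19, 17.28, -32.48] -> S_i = -2.60*(-1.88)^i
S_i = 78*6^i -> [78, 468, 2808, 16848, 101088]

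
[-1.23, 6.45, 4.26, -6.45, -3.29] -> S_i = Random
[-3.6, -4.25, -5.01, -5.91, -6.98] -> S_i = -3.60*1.18^i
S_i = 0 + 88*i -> [0, 88, 176, 264, 352]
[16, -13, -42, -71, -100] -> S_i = 16 + -29*i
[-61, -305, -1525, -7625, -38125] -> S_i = -61*5^i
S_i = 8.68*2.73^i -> [8.68, 23.7, 64.69, 176.61, 482.14]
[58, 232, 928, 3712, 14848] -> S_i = 58*4^i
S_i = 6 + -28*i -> [6, -22, -50, -78, -106]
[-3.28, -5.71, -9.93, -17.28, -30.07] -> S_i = -3.28*1.74^i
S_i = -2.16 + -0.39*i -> [-2.16, -2.55, -2.94, -3.33, -3.72]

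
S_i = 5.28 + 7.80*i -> [5.28, 13.08, 20.88, 28.68, 36.48]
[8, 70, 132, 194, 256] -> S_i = 8 + 62*i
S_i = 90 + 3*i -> [90, 93, 96, 99, 102]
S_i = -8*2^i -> [-8, -16, -32, -64, -128]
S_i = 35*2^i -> [35, 70, 140, 280, 560]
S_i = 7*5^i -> [7, 35, 175, 875, 4375]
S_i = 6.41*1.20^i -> [6.41, 7.69, 9.23, 11.08, 13.29]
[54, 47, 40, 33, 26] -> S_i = 54 + -7*i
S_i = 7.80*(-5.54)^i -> [7.8, -43.21, 239.39, -1326.25, 7347.4]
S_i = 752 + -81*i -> [752, 671, 590, 509, 428]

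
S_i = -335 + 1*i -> [-335, -334, -333, -332, -331]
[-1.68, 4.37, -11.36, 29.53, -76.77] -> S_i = -1.68*(-2.60)^i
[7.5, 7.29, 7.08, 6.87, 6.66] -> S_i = 7.50 + -0.21*i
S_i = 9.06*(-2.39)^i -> [9.06, -21.65, 51.75, -123.69, 295.61]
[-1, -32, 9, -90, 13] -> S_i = Random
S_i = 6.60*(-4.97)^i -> [6.6, -32.8, 163.03, -810.24, 4026.89]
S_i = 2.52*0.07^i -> [2.52, 0.18, 0.01, 0.0, 0.0]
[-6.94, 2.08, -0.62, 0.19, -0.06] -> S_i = -6.94*(-0.30)^i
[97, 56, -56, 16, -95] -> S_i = Random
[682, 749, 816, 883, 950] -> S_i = 682 + 67*i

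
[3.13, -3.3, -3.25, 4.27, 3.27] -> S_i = Random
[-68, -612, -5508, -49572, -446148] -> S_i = -68*9^i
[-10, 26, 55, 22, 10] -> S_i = Random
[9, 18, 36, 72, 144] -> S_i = 9*2^i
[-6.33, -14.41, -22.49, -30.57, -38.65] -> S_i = -6.33 + -8.08*i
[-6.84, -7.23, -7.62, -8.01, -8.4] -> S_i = -6.84 + -0.39*i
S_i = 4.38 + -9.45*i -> [4.38, -5.07, -14.52, -23.97, -33.42]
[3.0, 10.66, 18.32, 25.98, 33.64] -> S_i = 3.00 + 7.66*i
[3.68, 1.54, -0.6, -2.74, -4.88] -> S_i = 3.68 + -2.14*i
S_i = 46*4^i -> [46, 184, 736, 2944, 11776]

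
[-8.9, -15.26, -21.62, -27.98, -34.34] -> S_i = -8.90 + -6.36*i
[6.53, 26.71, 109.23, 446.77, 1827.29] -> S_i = 6.53*4.09^i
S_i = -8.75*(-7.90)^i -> [-8.75, 69.12, -546.09, 4314.09, -34081.32]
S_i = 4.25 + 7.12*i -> [4.25, 11.37, 18.49, 25.61, 32.73]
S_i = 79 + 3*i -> [79, 82, 85, 88, 91]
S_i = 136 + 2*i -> [136, 138, 140, 142, 144]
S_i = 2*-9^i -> [2, -18, 162, -1458, 13122]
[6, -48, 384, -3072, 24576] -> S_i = 6*-8^i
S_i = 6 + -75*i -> [6, -69, -144, -219, -294]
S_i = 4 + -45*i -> [4, -41, -86, -131, -176]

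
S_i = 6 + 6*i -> [6, 12, 18, 24, 30]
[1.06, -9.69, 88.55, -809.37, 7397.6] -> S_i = 1.06*(-9.14)^i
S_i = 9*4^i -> [9, 36, 144, 576, 2304]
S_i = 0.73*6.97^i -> [0.73, 5.09, 35.46, 247.18, 1722.88]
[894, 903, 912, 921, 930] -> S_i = 894 + 9*i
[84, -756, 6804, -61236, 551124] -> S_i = 84*-9^i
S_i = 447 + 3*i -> [447, 450, 453, 456, 459]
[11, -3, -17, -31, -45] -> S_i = 11 + -14*i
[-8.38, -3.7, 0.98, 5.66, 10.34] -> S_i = -8.38 + 4.68*i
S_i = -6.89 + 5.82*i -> [-6.89, -1.07, 4.75, 10.57, 16.39]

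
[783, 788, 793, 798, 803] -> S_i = 783 + 5*i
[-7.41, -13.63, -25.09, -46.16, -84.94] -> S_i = -7.41*1.84^i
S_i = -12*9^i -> [-12, -108, -972, -8748, -78732]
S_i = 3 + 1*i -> [3, 4, 5, 6, 7]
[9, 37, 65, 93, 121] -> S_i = 9 + 28*i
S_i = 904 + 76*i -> [904, 980, 1056, 1132, 1208]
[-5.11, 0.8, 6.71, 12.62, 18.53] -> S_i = -5.11 + 5.91*i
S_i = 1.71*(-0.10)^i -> [1.71, -0.17, 0.02, -0.0, 0.0]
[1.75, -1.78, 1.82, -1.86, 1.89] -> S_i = 1.75*(-1.02)^i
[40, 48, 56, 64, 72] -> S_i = 40 + 8*i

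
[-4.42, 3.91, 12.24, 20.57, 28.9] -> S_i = -4.42 + 8.33*i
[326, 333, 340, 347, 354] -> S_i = 326 + 7*i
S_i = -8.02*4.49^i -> [-8.02, -36.01, -161.68, -725.96, -3259.57]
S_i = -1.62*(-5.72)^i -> [-1.62, 9.27, -53.0, 303.18, -1734.2]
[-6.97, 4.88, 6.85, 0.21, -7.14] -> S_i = Random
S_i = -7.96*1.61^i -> [-7.96, -12.82, -20.63, -33.22, -53.48]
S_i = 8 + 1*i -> [8, 9, 10, 11, 12]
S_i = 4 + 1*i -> [4, 5, 6, 7, 8]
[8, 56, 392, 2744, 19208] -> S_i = 8*7^i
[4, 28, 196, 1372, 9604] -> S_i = 4*7^i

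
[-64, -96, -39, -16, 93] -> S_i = Random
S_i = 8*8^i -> [8, 64, 512, 4096, 32768]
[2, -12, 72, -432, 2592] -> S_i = 2*-6^i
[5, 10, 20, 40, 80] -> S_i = 5*2^i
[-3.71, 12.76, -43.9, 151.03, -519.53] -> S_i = -3.71*(-3.44)^i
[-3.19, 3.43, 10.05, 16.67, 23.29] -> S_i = -3.19 + 6.62*i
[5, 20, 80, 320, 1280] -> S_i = 5*4^i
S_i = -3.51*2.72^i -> [-3.51, -9.55, -25.97, -70.63, -192.12]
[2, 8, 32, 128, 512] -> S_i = 2*4^i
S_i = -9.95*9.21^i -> [-9.95, -91.64, -844.0, -7773.24, -71591.52]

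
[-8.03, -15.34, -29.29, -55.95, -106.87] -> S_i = -8.03*1.91^i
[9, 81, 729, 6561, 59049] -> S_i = 9*9^i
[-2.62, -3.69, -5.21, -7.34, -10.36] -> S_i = -2.62*1.41^i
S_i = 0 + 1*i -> [0, 1, 2, 3, 4]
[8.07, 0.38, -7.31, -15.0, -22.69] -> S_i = 8.07 + -7.69*i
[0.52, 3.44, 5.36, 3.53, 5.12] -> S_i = Random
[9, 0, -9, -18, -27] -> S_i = 9 + -9*i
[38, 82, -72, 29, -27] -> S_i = Random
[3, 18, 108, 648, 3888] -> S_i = 3*6^i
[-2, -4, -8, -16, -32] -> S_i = -2*2^i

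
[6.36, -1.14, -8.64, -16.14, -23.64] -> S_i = 6.36 + -7.50*i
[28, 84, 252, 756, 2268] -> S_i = 28*3^i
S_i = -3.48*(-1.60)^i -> [-3.48, 5.57, -8.91, 14.25, -22.81]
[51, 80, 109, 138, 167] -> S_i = 51 + 29*i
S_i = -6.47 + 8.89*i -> [-6.47, 2.42, 11.31, 20.2, 29.09]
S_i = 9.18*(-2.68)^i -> [9.18, -24.6, 65.93, -176.7, 473.57]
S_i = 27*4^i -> [27, 108, 432, 1728, 6912]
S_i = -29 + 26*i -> [-29, -3, 23, 49, 75]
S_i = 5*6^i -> [5, 30, 180, 1080, 6480]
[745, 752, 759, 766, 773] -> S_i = 745 + 7*i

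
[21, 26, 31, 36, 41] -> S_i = 21 + 5*i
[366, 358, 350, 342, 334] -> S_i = 366 + -8*i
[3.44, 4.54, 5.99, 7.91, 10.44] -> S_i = 3.44*1.32^i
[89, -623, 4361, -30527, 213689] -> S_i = 89*-7^i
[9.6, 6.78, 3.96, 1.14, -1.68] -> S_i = 9.60 + -2.82*i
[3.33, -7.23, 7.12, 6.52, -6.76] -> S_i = Random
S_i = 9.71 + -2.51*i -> [9.71, 7.2, 4.69, 2.18, -0.33]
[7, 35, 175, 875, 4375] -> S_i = 7*5^i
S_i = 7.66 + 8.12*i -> [7.66, 15.78, 23.9, 32.02, 40.14]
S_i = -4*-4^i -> [-4, 16, -64, 256, -1024]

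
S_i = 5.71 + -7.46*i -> [5.71, -1.75, -9.21, -16.67, -24.13]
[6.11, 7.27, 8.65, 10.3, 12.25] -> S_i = 6.11*1.19^i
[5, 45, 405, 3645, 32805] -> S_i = 5*9^i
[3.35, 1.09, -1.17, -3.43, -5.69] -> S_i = 3.35 + -2.26*i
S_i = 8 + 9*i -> [8, 17, 26, 35, 44]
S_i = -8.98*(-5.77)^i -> [-8.98, 51.81, -298.97, 1725.06, -9953.59]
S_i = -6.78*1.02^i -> [-6.78, -6.92, -7.05, -7.19, -7.34]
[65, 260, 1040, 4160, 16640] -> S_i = 65*4^i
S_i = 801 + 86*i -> [801, 887, 973, 1059, 1145]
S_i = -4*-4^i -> [-4, 16, -64, 256, -1024]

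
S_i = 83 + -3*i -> [83, 80, 77, 74, 71]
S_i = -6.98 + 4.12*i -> [-6.98, -2.86, 1.26, 5.38, 9.5]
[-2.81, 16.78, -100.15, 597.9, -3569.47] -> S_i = -2.81*(-5.97)^i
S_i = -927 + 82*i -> [-927, -845, -763, -681, -599]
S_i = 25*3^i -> [25, 75, 225, 675, 2025]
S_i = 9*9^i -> [9, 81, 729, 6561, 59049]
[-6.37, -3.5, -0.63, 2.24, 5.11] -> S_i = -6.37 + 2.87*i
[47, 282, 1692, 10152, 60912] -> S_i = 47*6^i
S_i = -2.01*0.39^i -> [-2.01, -0.78, -0.31, -0.12, -0.05]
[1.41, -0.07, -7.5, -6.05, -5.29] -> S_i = Random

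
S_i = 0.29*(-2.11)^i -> [0.29, -0.61, 1.29, -2.72, 5.75]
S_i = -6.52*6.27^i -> [-6.52, -40.88, -256.32, -1607.13, -10076.69]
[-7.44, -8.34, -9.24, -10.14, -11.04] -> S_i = -7.44 + -0.90*i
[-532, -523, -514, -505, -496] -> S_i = -532 + 9*i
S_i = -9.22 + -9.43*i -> [-9.22, -18.65, -28.08, -37.51, -46.94]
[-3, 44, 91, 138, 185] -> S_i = -3 + 47*i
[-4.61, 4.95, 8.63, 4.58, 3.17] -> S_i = Random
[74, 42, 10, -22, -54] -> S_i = 74 + -32*i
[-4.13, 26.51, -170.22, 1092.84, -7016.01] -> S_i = -4.13*(-6.42)^i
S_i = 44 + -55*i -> [44, -11, -66, -121, -176]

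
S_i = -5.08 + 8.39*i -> [-5.08, 3.31, 11.7, 20.09, 28.48]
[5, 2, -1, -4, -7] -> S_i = 5 + -3*i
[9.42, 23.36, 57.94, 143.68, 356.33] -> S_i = 9.42*2.48^i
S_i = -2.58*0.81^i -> [-2.58, -2.09, -1.69, -1.37, -1.11]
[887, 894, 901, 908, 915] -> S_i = 887 + 7*i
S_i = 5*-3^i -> [5, -15, 45, -135, 405]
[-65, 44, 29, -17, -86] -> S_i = Random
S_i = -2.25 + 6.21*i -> [-2.25, 3.96, 10.17, 16.38, 22.59]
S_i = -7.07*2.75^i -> [-7.07, -19.44, -53.47, -147.03, -404.34]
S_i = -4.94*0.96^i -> [-4.94, -4.74, -4.55, -4.37, -4.2]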